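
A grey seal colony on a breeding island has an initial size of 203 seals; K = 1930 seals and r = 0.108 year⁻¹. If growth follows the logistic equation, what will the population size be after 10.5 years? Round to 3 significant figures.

A = (K − N₀)/N₀ = (1930 − 203)/203 = 8.5074.
N(t) = K/(1 + A·e^(−rt)) = 1930/(1 + 8.5074×e^(−0.108×10.5)).
e^(−1.134) = 0.32174; denominator = 1 + 8.5074×0.32174 = 3.7372.
N = 1930/3.7372 = 516.43.

516 seals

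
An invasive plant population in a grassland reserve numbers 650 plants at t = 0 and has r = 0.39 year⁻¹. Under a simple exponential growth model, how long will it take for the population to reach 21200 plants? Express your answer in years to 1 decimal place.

Set N₀·e^(rt) = 21200: e^(0.39·t) = 21200/650 = 32.615.
0.39·t = ln(32.615) = 3.4848, so t = 3.4848/0.39 = 8.9353.

8.9 years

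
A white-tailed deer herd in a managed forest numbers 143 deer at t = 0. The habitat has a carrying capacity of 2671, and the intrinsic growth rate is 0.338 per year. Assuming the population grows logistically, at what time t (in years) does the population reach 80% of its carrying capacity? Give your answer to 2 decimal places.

12.60 years

A = (K − N₀)/N₀ = (2671 − 143)/143 = 17.678.
Solve 2671/(1 + 17.678·e^(−0.338t)) = 2136.8: 1 + 17.678·e^(−0.338t) = 1.25, so e^(−0.338t) = 0.0141416.
−0.338·t = ln(0.0141416) = -4.2586, so t = 4.2586/0.338 = 12.6.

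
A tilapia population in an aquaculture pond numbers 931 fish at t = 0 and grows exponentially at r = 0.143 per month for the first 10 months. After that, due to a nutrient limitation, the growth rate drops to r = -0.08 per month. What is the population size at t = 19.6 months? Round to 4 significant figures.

1805 fish

Phase 1: N(10) = 931·e^(0.143×10) = 931·e^1.43 = 3890.37.
Phase 2 runs for 19.6 − 10 = 9.6 months at r = -0.08.
N(19.6) = 3890.37·e^(-0.08×9.6) = 3890.37·e^-0.768 = 1804.9.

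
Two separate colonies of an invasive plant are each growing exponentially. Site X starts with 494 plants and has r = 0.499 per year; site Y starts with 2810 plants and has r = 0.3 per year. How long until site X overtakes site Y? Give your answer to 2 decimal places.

8.74 years

Set 494·e^(0.499t) = 2810·e^(0.3t).
e^((0.499 − 0.3)t) = 2810/494 → e^(0.199·t) = 5.6883.
0.199·t = ln(5.6883) = 1.7384, so t = 1.7384/0.199 = 8.7357.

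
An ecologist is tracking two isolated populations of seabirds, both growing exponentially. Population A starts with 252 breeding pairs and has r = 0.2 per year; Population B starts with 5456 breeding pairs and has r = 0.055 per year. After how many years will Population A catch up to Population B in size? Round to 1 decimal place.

Set 252·e^(0.2t) = 5456·e^(0.055t).
e^((0.2 − 0.055)t) = 5456/252 → e^(0.145·t) = 21.651.
0.145·t = ln(21.651) = 3.075, so t = 3.075/0.145 = 21.207.

21.2 years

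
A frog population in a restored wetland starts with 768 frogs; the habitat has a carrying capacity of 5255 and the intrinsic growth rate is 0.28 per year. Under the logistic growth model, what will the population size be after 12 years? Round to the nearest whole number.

4368 frogs

A = (K − N₀)/N₀ = (5255 − 768)/768 = 5.8424.
N(t) = K/(1 + A·e^(−rt)) = 5255/(1 + 5.8424×e^(−0.28×12)).
e^(−3.36) = 0.034735; denominator = 1 + 5.8424×0.034735 = 1.2029.
N = 5255/1.2029 = 4368.47.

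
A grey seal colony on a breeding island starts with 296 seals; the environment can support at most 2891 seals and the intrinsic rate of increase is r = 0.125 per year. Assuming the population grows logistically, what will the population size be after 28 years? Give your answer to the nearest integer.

A = (K − N₀)/N₀ = (2891 − 296)/296 = 8.7669.
N(t) = K/(1 + A·e^(−rt)) = 2891/(1 + 8.7669×e^(−0.125×28)).
e^(−3.5) = 0.030197; denominator = 1 + 8.7669×0.030197 = 1.2647.
N = 2891/1.2647 = 2285.85.

2286 seals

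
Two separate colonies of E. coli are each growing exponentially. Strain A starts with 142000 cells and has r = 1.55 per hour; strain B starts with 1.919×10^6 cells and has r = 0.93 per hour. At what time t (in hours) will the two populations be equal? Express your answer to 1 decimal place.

Set 142000·e^(1.55t) = 1.919×10^6·e^(0.93t).
e^((1.55 − 0.93)t) = 1.919×10^6/142000 → e^(0.62·t) = 13.514.
0.62·t = ln(13.514) = 2.6037, so t = 2.6037/0.62 = 4.1996.

4.2 hours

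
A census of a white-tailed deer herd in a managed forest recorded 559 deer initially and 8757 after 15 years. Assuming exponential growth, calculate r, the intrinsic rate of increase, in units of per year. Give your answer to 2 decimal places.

From N(t) = N₀·e^(rt): e^(r·15) = 8757/559 = 15.665.
r·15 = ln(15.665) = 2.7515, so r = 2.7515/15 = 0.18343.

0.18 per year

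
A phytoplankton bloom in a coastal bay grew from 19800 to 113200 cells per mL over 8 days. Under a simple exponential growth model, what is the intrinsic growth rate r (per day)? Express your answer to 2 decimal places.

From N(t) = N₀·e^(rt): e^(r·8) = 113200/19800 = 5.7172.
r·8 = ln(5.7172) = 1.7435, so r = 1.7435/8 = 0.21793.

0.22 per day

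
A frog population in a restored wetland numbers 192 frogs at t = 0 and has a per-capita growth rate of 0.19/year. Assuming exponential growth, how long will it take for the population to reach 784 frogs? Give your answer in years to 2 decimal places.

Set N₀·e^(rt) = 784: e^(0.19·t) = 784/192 = 4.0833.
0.19·t = ln(4.0833) = 1.4069, so t = 1.4069/0.19 = 7.4048.

7.40 years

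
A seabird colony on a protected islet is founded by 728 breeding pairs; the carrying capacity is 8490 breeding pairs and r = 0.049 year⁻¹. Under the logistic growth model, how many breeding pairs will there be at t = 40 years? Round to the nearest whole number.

3393 breeding pairs

A = (K − N₀)/N₀ = (8490 − 728)/728 = 10.662.
N(t) = K/(1 + A·e^(−rt)) = 8490/(1 + 10.662×e^(−0.049×40)).
e^(−1.96) = 0.14086; denominator = 1 + 10.662×0.14086 = 2.5018.
N = 8490/2.5018 = 3393.5.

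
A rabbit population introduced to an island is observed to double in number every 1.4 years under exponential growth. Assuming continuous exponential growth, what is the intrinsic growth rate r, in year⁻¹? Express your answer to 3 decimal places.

0.495 per year

r = ln(2)/t_d = 0.6931/1.4 = 0.49511.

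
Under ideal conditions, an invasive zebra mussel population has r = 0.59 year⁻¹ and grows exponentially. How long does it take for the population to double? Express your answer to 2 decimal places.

Doubling time t_d = ln(2)/r = 0.6931/0.59 = 1.1748.

1.17 years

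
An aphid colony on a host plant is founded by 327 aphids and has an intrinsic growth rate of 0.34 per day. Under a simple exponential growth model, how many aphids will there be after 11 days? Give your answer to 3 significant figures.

13800 aphids

N(t) = N₀·e^(rt) = 327 × e^(0.34×11) = 327 × e^3.74.
e^3.74 ≈ 42.098, so N ≈ 327 × 42.098 = 13766.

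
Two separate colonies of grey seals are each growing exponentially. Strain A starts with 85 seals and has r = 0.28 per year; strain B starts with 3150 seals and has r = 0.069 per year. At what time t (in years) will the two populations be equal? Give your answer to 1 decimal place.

17.1 years

Set 85·e^(0.28t) = 3150·e^(0.069t).
e^((0.28 − 0.069)t) = 3150/85 → e^(0.211·t) = 37.059.
0.211·t = ln(37.059) = 3.6125, so t = 3.6125/0.211 = 17.121.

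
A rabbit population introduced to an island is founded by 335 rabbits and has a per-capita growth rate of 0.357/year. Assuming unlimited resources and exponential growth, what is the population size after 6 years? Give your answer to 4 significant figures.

N(t) = N₀·e^(rt) = 335 × e^(0.357×6) = 335 × e^2.142.
e^2.142 ≈ 8.5165, so N ≈ 335 × 8.5165 = 2853.01.

2853 rabbits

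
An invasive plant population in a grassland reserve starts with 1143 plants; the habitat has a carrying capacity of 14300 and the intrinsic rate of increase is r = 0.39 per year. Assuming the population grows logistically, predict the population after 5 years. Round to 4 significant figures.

A = (K − N₀)/N₀ = (14300 − 1143)/1143 = 11.511.
N(t) = K/(1 + A·e^(−rt)) = 14300/(1 + 11.511×e^(−0.39×5)).
e^(−1.95) = 0.14227; denominator = 1 + 11.511×0.14227 = 2.6377.
N = 14300/2.6377 = 5421.37.

5421 plants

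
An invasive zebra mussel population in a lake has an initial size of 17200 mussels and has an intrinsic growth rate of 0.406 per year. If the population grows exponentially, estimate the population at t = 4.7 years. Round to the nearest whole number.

N(t) = N₀·e^(rt) = 17200 × e^(0.406×4.7) = 17200 × e^1.908.
e^1.908 ≈ 6.7409, so N ≈ 17200 × 6.7409 = 115944.

115944 mussels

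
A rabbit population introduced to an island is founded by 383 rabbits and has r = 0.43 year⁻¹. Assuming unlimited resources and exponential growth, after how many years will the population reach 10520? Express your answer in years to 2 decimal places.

Set N₀·e^(rt) = 10520: e^(0.43·t) = 10520/383 = 27.467.
0.43·t = ln(27.467) = 3.313, so t = 3.313/0.43 = 7.7046.

7.70 years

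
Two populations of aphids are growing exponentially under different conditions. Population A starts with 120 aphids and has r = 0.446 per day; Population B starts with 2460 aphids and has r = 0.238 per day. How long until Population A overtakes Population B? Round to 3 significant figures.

Set 120·e^(0.446t) = 2460·e^(0.238t).
e^((0.446 − 0.238)t) = 2460/120 → e^(0.208·t) = 20.5.
0.208·t = ln(20.5) = 3.0204, so t = 3.0204/0.208 = 14.521.

14.5 days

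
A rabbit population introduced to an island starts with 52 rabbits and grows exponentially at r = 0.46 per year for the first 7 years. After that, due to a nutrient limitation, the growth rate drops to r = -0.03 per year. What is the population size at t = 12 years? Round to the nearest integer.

1120 rabbits

Phase 1: N(7) = 52·e^(0.46×7) = 52·e^3.22 = 1301.46.
Phase 2 runs for 12 − 7 = 5 years at r = -0.03.
N(12) = 1301.46·e^(-0.03×5) = 1301.46·e^-0.15 = 1120.18.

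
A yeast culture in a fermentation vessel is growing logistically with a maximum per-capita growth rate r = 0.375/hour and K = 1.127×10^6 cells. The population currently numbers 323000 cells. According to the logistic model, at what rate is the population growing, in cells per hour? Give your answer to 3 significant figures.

86400 cells per hour

dN/dt = rN(1 − N/K) = 0.375 × 323000 × (1 − 323000/1.127×10^6).
1 − 323000/1.127×10^6 = 0.7134; dN/dt = 0.375 × 323000 × 0.7134 = 86410.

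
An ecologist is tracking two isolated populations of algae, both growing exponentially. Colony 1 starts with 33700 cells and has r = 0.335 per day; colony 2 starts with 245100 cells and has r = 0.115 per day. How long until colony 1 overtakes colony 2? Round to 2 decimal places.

9.02 days

Set 33700·e^(0.335t) = 245100·e^(0.115t).
e^((0.335 − 0.115)t) = 245100/33700 → e^(0.22·t) = 7.273.
0.22·t = ln(7.273) = 1.9842, so t = 1.9842/0.22 = 9.0189.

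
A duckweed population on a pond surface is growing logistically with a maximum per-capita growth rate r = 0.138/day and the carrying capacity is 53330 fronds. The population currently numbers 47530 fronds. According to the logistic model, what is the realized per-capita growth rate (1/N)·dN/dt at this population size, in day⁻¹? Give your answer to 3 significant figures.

0.0150 per day

(1/N)·dN/dt = r(1 − N/K) = 0.138 × (1 − 47530/53330).
= 0.138 × 0.10876 = 0.015008.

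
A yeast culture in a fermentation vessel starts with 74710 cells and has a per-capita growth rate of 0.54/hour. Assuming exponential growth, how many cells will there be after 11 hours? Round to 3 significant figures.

N(t) = N₀·e^(rt) = 74710 × e^(0.54×11) = 74710 × e^5.94.
e^5.94 ≈ 379.93, so N ≈ 74710 × 379.93 = 2.838494×10^7.

28400000 cells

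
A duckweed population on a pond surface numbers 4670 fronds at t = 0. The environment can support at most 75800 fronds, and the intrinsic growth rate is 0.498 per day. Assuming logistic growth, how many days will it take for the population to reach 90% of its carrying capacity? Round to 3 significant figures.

9.88 days

A = (K − N₀)/N₀ = (75800 − 4670)/4670 = 15.231.
Solve 75800/(1 + 15.231·e^(−0.498t)) = 68220: 1 + 15.231·e^(−0.498t) = 1.1111, so e^(−0.498t) = 0.00729494.
−0.498·t = ln(0.00729494) = -4.9206, so t = 4.9206/0.498 = 9.8807.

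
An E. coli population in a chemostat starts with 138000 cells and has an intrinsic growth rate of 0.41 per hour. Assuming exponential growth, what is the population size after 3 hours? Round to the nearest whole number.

472130 cells

N(t) = N₀·e^(rt) = 138000 × e^(0.41×3) = 138000 × e^1.23.
e^1.23 ≈ 3.4212, so N ≈ 138000 × 3.4212 = 472130.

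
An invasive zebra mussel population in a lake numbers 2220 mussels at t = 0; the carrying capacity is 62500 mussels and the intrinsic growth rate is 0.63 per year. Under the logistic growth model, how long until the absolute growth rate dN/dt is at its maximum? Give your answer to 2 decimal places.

Logistic growth is fastest at N = K/2 = 31250.
A = (K − N₀)/N₀ = 27.153. Set K/(1 + A·e^(−rt)) = K/2 → A·e^(−rt) = 1.
e^(−0.63t) = 1/27.153 = 0.0368281, so t = ln(27.153)/0.63 = 3.3015/0.63 = 5.2405.

5.24 years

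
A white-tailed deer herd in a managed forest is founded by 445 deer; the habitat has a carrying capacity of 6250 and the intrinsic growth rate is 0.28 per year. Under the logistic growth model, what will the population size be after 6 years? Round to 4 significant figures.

1821 deer

A = (K − N₀)/N₀ = (6250 − 445)/445 = 13.045.
N(t) = K/(1 + A·e^(−rt)) = 6250/(1 + 13.045×e^(−0.28×6)).
e^(−1.68) = 0.18637; denominator = 1 + 13.045×0.18637 = 3.4312.
N = 6250/3.4312 = 1821.5.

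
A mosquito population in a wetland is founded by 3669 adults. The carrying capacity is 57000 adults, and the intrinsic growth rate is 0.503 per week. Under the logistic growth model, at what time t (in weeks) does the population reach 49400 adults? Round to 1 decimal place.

A = (K − N₀)/N₀ = (57000 − 3669)/3669 = 14.536.
Solve 57000/(1 + 14.536·e^(−0.503t)) = 49400: 1 + 14.536·e^(−0.503t) = 1.1538, so e^(−0.503t) = 0.0105841.
−0.503·t = ln(0.0105841) = -4.5484, so t = 4.5484/0.503 = 9.0425.

9.0 weeks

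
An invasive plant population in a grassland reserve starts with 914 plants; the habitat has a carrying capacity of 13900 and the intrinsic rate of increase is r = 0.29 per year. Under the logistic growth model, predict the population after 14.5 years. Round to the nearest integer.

11469 plants

A = (K − N₀)/N₀ = (13900 − 914)/914 = 14.208.
N(t) = K/(1 + A·e^(−rt)) = 13900/(1 + 14.208×e^(−0.29×14.5)).
e^(−4.205) = 0.014921; denominator = 1 + 14.208×0.014921 = 1.212.
N = 13900/1.212 = 11468.7.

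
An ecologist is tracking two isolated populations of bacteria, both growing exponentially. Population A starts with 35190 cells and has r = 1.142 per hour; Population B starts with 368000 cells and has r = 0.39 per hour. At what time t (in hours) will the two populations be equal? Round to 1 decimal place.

Set 35190·e^(1.142t) = 368000·e^(0.39t).
e^((1.142 − 0.39)t) = 368000/35190 → e^(0.752·t) = 10.458.
0.752·t = ln(10.458) = 2.3473, so t = 2.3473/0.752 = 3.1214.

3.1 hours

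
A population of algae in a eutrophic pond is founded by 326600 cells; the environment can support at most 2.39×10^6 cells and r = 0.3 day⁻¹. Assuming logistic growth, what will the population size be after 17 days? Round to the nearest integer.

A = (K − N₀)/N₀ = (2.39×10^6 − 326600)/326600 = 6.3178.
N(t) = K/(1 + A·e^(−rt)) = 2.39×10^6/(1 + 6.3178×e^(−0.3×17)).
e^(−5.1) = 0.0060967; denominator = 1 + 6.3178×0.0060967 = 1.0385.
N = 2.39×10^6/1.0385 = 2.301356×10^6.

2301356 cells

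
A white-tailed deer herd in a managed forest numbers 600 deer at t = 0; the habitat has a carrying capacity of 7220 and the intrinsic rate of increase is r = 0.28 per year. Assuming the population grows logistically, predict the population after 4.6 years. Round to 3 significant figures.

A = (K − N₀)/N₀ = (7220 − 600)/600 = 11.033.
N(t) = K/(1 + A·e^(−rt)) = 7220/(1 + 11.033×e^(−0.28×4.6)).
e^(−1.288) = 0.27582; denominator = 1 + 11.033×0.27582 = 4.0432.
N = 7220/4.0432 = 1785.7.

1790 deer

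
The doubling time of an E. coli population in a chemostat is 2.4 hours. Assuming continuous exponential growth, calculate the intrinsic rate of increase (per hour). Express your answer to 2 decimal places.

0.29 per hour

r = ln(2)/t_d = 0.6931/2.4 = 0.28881.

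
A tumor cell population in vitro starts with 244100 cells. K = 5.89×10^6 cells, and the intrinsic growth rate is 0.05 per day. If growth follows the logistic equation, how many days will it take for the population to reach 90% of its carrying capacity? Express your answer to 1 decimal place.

106.8 days

A = (K − N₀)/N₀ = (5.89×10^6 − 244100)/244100 = 23.129.
Solve 5.89×10^6/(1 + 23.129·e^(−0.05t)) = 5.301×10^6: 1 + 23.129·e^(−0.05t) = 1.1111, so e^(−0.05t) = 0.00480388.
−0.05·t = ln(0.00480388) = -5.3383, so t = 5.3383/0.05 = 106.77.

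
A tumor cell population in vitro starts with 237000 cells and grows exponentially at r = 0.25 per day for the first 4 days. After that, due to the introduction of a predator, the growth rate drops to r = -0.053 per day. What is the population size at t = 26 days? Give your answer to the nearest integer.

200750 cells

Phase 1: N(4) = 237000·e^(0.25×4) = 237000·e^1 = 644233.
Phase 2 runs for 26 − 4 = 22 days at r = -0.053.
N(26) = 644233·e^(-0.053×22) = 644233·e^-1.166 = 200750.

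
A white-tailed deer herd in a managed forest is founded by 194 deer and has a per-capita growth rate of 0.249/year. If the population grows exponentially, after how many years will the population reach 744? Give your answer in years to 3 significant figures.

Set N₀·e^(rt) = 744: e^(0.249·t) = 744/194 = 3.8351.
0.249·t = ln(3.8351) = 1.3442, so t = 1.3442/0.249 = 5.3983.

5.40 years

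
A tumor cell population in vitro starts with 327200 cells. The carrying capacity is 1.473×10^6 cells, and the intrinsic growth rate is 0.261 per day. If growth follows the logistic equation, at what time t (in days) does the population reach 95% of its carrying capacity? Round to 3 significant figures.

16.1 days

A = (K − N₀)/N₀ = (1.473×10^6 − 327200)/327200 = 3.5018.
Solve 1.473×10^6/(1 + 3.5018·e^(−0.261t)) = 1.39935×10^6: 1 + 3.5018·e^(−0.261t) = 1.0526, so e^(−0.261t) = 0.0150297.
−0.261·t = ln(0.0150297) = -4.1977, so t = 4.1977/0.261 = 16.083.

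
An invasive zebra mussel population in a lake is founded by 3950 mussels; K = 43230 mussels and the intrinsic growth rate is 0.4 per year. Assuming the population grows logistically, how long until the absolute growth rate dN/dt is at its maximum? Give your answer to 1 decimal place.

Logistic growth is fastest at N = K/2 = 21615.
A = (K − N₀)/N₀ = 9.9443. Set K/(1 + A·e^(−rt)) = K/2 → A·e^(−rt) = 1.
e^(−0.4t) = 1/9.9443 = 0.10056, so t = ln(9.9443)/0.4 = 2.297/0.4 = 5.7425.

5.7 years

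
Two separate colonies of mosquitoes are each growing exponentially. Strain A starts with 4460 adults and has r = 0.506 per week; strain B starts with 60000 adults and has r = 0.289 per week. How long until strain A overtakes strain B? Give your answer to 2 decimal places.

11.98 weeks

Set 4460·e^(0.506t) = 60000·e^(0.289t).
e^((0.506 − 0.289)t) = 60000/4460 → e^(0.217·t) = 13.453.
0.217·t = ln(13.453) = 2.5992, so t = 2.5992/0.217 = 11.978.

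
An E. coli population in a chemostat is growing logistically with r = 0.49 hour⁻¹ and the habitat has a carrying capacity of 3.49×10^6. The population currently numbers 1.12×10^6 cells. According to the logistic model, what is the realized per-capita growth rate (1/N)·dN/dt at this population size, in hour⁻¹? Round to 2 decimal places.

(1/N)·dN/dt = r(1 − N/K) = 0.49 × (1 − 1.12×10^6/3.49×10^6).
= 0.49 × 0.67908 = 0.33275.

0.33 per hour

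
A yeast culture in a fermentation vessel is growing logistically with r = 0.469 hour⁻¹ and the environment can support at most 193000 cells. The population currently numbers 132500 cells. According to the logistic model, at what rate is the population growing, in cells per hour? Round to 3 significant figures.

dN/dt = rN(1 − N/K) = 0.469 × 132500 × (1 − 132500/193000).
1 − 132500/193000 = 0.31347; dN/dt = 0.469 × 132500 × 0.31347 = 19480.

19500 cells per hour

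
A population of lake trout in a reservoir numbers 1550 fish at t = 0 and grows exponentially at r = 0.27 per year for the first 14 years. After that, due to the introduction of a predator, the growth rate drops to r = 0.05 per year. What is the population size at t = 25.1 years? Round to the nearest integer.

118304 fish

Phase 1: N(14) = 1550·e^(0.27×14) = 1550·e^3.78 = 67914.9.
Phase 2 runs for 25.1 − 14 = 11.1 years at r = 0.05.
N(25.1) = 67914.9·e^(0.05×11.1) = 67914.9·e^0.555 = 118304.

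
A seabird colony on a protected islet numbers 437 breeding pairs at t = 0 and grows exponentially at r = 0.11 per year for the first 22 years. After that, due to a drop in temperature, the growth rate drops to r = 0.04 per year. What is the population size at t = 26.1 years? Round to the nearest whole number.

5790 breeding pairs

Phase 1: N(22) = 437·e^(0.11×22) = 437·e^2.42 = 4914.44.
Phase 2 runs for 26.1 − 22 = 4.1 years at r = 0.04.
N(26.1) = 4914.44·e^(0.04×4.1) = 4914.44·e^0.164 = 5790.26.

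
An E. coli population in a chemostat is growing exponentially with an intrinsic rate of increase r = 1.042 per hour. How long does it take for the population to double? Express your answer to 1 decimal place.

Doubling time t_d = ln(2)/r = 0.6931/1.042 = 0.66521.

0.7 hours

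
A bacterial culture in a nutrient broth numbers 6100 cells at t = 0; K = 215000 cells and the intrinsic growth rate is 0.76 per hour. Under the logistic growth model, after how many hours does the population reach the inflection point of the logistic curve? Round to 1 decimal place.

4.6 hours

Logistic growth is fastest at N = K/2 = 107500.
A = (K − N₀)/N₀ = 34.246. Set K/(1 + A·e^(−rt)) = K/2 → A·e^(−rt) = 1.
e^(−0.76t) = 1/34.246 = 0.0292006, so t = ln(34.246)/0.76 = 3.5336/0.76 = 4.6494.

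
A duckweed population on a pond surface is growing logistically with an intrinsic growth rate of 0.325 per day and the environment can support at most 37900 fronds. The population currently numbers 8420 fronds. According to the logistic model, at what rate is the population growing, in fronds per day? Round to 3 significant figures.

dN/dt = rN(1 − N/K) = 0.325 × 8420 × (1 − 8420/37900).
1 − 8420/37900 = 0.77784; dN/dt = 0.325 × 8420 × 0.77784 = 2128.5.

2130 fronds per day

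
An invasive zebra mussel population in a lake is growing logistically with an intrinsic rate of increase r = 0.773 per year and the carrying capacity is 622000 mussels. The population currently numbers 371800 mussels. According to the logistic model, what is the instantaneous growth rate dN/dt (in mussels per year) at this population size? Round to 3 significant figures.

dN/dt = rN(1 − N/K) = 0.773 × 371800 × (1 − 371800/622000).
1 − 371800/622000 = 0.40225; dN/dt = 0.773 × 371800 × 0.40225 = 1.15607×10^5.

116000 mussels per year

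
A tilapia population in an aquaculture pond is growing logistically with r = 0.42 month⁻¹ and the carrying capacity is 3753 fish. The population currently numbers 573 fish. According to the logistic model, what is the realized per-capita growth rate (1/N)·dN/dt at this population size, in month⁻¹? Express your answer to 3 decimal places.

0.356 per month

(1/N)·dN/dt = r(1 − N/K) = 0.42 × (1 − 573/3753).
= 0.42 × 0.84732 = 0.35588.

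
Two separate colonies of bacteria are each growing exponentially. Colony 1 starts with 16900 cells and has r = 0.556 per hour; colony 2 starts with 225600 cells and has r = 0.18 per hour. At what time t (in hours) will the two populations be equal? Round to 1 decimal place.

Set 16900·e^(0.556t) = 225600·e^(0.18t).
e^((0.556 − 0.18)t) = 225600/16900 → e^(0.376·t) = 13.349.
0.376·t = ln(13.349) = 2.5914, so t = 2.5914/0.376 = 6.8922.

6.9 hours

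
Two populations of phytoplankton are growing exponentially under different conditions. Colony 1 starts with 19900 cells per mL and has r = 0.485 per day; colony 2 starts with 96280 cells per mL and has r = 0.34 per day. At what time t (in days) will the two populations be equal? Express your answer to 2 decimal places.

10.87 days

Set 19900·e^(0.485t) = 96280·e^(0.34t).
e^((0.485 − 0.34)t) = 96280/19900 → e^(0.145·t) = 4.8382.
0.145·t = ln(4.8382) = 1.5765, so t = 1.5765/0.145 = 10.873.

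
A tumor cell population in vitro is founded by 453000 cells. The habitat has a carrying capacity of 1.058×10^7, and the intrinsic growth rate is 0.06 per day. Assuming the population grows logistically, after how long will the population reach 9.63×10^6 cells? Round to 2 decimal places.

90.39 days

A = (K − N₀)/N₀ = (1.058×10^7 − 453000)/453000 = 22.355.
Solve 1.058×10^7/(1 + 22.355·e^(−0.06t)) = 9.63×10^6: 1 + 22.355·e^(−0.06t) = 1.0987, so e^(−0.06t) = 0.0044128.
−0.06·t = ln(0.0044128) = -5.4232, so t = 5.4232/0.06 = 90.387.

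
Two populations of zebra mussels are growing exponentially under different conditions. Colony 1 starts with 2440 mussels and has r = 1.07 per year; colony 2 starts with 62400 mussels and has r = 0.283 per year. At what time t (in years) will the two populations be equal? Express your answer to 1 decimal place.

4.1 years

Set 2440·e^(1.07t) = 62400·e^(0.283t).
e^((1.07 − 0.283)t) = 62400/2440 → e^(0.787·t) = 25.574.
0.787·t = ln(25.574) = 3.2416, so t = 3.2416/0.787 = 4.1189.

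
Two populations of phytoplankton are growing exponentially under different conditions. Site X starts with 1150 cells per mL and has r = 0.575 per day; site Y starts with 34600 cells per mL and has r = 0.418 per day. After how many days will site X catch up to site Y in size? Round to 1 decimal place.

Set 1150·e^(0.575t) = 34600·e^(0.418t).
e^((0.575 − 0.418)t) = 34600/1150 → e^(0.157·t) = 30.087.
0.157·t = ln(30.087) = 3.4041, so t = 3.4041/0.157 = 21.682.

21.7 days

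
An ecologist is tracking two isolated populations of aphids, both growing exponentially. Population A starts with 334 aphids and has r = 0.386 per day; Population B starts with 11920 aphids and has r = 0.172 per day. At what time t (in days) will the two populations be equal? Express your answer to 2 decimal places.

Set 334·e^(0.386t) = 11920·e^(0.172t).
e^((0.386 − 0.172)t) = 11920/334 → e^(0.214·t) = 35.689.
0.214·t = ln(35.689) = 3.5748, so t = 3.5748/0.214 = 16.705.

16.70 days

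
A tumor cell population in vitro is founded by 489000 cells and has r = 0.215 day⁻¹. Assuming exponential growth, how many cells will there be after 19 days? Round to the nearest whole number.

29067108 cells

N(t) = N₀·e^(rt) = 489000 × e^(0.215×19) = 489000 × e^4.085.
e^4.085 ≈ 59.442, so N ≈ 489000 × 59.442 = 2.906711×10^7.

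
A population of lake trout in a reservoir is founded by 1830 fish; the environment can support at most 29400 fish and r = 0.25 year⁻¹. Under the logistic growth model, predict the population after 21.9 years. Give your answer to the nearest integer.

A = (K − N₀)/N₀ = (29400 − 1830)/1830 = 15.066.
N(t) = K/(1 + A·e^(−rt)) = 29400/(1 + 15.066×e^(−0.25×21.9)).
e^(−5.475) = 0.0041902; denominator = 1 + 15.066×0.0041902 = 1.0631.
N = 29400/1.0631 = 27654.2.

27654 fish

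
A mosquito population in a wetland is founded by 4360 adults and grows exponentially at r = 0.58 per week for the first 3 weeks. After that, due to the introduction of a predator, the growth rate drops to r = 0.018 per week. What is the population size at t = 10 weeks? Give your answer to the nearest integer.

28176 adults

Phase 1: N(3) = 4360·e^(0.58×3) = 4360·e^1.74 = 24840.4.
Phase 2 runs for 10 − 3 = 7 weeks at r = 0.018.
N(10) = 24840.4·e^(0.018×7) = 24840.4·e^0.126 = 28176.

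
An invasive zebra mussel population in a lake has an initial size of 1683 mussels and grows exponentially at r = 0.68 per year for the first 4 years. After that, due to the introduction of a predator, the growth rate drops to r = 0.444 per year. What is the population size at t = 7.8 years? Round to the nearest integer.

Phase 1: N(4) = 1683·e^(0.68×4) = 1683·e^2.72 = 25548.5.
Phase 2 runs for 7.8 − 4 = 3.8 years at r = 0.444.
N(7.8) = 25548.5·e^(0.444×3.8) = 25548.5·e^1.687 = 138072.

138072 mussels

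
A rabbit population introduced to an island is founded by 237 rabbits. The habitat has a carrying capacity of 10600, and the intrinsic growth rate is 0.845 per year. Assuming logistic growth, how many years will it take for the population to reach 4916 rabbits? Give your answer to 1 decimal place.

A = (K − N₀)/N₀ = (10600 − 237)/237 = 43.726.
Solve 10600/(1 + 43.726·e^(−0.845t)) = 4916: 1 + 43.726·e^(−0.845t) = 2.1562, so e^(−0.845t) = 0.0264427.
−0.845·t = ln(0.0264427) = -3.6328, so t = 3.6328/0.845 = 4.2991.

4.3 years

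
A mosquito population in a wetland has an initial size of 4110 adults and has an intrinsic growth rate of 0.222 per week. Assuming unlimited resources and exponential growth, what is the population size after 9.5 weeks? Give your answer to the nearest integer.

N(t) = N₀·e^(rt) = 4110 × e^(0.222×9.5) = 4110 × e^2.109.
e^2.109 ≈ 8.24, so N ≈ 4110 × 8.24 = 33866.4.

33866 adults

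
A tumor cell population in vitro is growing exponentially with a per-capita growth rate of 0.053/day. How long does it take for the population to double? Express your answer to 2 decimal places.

Doubling time t_d = ln(2)/r = 0.6931/0.053 = 13.078.

13.08 days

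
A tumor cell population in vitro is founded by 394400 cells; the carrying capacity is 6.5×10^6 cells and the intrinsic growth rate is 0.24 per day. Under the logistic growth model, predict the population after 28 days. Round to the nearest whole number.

6380818 cells

A = (K − N₀)/N₀ = (6.5×10^6 − 394400)/394400 = 15.481.
N(t) = K/(1 + A·e^(−rt)) = 6.5×10^6/(1 + 15.481×e^(−0.24×28)).
e^(−6.72) = 0.0012065; denominator = 1 + 15.481×0.0012065 = 1.0187.
N = 6.5×10^6/1.0187 = 6.380818×10^6.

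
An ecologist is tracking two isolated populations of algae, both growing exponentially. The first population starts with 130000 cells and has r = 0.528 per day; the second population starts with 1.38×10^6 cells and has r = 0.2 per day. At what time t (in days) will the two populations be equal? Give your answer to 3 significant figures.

7.20 days

Set 130000·e^(0.528t) = 1.38×10^6·e^(0.2t).
e^((0.528 − 0.2)t) = 1.38×10^6/130000 → e^(0.328·t) = 10.615.
0.328·t = ln(10.615) = 2.3623, so t = 2.3623/0.328 = 7.2021.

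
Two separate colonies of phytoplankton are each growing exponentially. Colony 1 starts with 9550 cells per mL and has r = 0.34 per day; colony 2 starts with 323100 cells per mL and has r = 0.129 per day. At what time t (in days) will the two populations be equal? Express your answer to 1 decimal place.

16.7 days

Set 9550·e^(0.34t) = 323100·e^(0.129t).
e^((0.34 − 0.129)t) = 323100/9550 → e^(0.211·t) = 33.832.
0.211·t = ln(33.832) = 3.5214, so t = 3.5214/0.211 = 16.689.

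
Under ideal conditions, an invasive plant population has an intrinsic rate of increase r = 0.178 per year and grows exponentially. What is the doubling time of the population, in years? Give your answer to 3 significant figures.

3.89 years

Doubling time t_d = ln(2)/r = 0.6931/0.178 = 3.8941.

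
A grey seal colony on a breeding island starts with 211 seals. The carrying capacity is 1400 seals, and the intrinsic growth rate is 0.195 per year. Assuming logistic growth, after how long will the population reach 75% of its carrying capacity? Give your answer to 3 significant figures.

A = (K − N₀)/N₀ = (1400 − 211)/211 = 5.6351.
Solve 1400/(1 + 5.6351·e^(−0.195t)) = 1050: 1 + 5.6351·e^(−0.195t) = 1.3333, so e^(−0.195t) = 0.0591534.
−0.195·t = ln(0.0591534) = -2.8276, so t = 2.8276/0.195 = 14.501.

14.5 years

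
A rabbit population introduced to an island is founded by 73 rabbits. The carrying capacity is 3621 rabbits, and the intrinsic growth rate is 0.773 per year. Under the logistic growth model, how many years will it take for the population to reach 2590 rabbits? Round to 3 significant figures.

A = (K − N₀)/N₀ = (3621 − 73)/73 = 48.603.
Solve 3621/(1 + 48.603·e^(−0.773t)) = 2590: 1 + 48.603·e^(−0.773t) = 1.3981, so e^(−0.773t) = 0.00819027.
−0.773·t = ln(0.00819027) = -4.8048, so t = 4.8048/0.773 = 6.2158.

6.22 years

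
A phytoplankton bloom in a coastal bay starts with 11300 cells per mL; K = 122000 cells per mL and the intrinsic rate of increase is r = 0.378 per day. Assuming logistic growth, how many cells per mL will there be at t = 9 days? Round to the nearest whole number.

A = (K − N₀)/N₀ = (122000 − 11300)/11300 = 9.7965.
N(t) = K/(1 + A·e^(−rt)) = 122000/(1 + 9.7965×e^(−0.378×9)).
e^(−3.402) = 0.033307; denominator = 1 + 9.7965×0.033307 = 1.3263.
N = 122000/1.3263 = 91986.1.

91986 cells per mL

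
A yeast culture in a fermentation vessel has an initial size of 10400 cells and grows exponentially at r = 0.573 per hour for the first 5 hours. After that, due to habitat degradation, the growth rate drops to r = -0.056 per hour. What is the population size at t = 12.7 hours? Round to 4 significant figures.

Phase 1: N(5) = 10400·e^(0.573×5) = 10400·e^2.865 = 182510.
Phase 2 runs for 12.7 − 5 = 7.7 hours at r = -0.056.
N(12.7) = 182510·e^(-0.056×7.7) = 182510·e^-0.4312 = 118582.

118600 cells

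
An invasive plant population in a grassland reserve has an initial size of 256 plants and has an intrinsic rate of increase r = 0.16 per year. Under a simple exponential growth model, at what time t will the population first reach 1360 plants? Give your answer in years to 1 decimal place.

Set N₀·e^(rt) = 1360: e^(0.16·t) = 1360/256 = 5.3125.
0.16·t = ln(5.3125) = 1.6701, so t = 1.6701/0.16 = 10.438.

10.4 years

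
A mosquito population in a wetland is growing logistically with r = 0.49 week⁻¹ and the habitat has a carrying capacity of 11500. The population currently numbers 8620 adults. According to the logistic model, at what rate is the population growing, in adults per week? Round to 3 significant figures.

1060 adults per week

dN/dt = rN(1 − N/K) = 0.49 × 8620 × (1 − 8620/11500).
1 − 8620/11500 = 0.25043; dN/dt = 0.49 × 8620 × 0.25043 = 1057.8.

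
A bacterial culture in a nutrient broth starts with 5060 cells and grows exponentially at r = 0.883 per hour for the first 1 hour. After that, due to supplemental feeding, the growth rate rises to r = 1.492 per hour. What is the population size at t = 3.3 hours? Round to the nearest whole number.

378406 cells

Phase 1: N(1) = 5060·e^(0.883×1) = 5060·e^0.883 = 12235.8.
Phase 2 runs for 3.3 − 1 = 2.3 hours at r = 1.492.
N(3.3) = 12235.8·e^(1.492×2.3) = 12235.8·e^3.432 = 378406.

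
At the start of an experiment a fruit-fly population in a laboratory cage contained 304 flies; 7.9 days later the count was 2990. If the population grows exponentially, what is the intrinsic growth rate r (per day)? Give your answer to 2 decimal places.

From N(t) = N₀·e^(rt): e^(r·7.9) = 2990/304 = 9.8355.
r·7.9 = ln(9.8355) = 2.286, so r = 2.286/7.9 = 0.28937.

0.29 per day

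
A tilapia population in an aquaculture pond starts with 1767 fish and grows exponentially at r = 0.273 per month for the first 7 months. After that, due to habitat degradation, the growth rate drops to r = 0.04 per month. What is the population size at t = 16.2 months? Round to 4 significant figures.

17260 fish

Phase 1: N(7) = 1767·e^(0.273×7) = 1767·e^1.911 = 11944.6.
Phase 2 runs for 16.2 − 7 = 9.2 months at r = 0.04.
N(16.2) = 11944.6·e^(0.04×9.2) = 11944.6·e^0.368 = 17258.1.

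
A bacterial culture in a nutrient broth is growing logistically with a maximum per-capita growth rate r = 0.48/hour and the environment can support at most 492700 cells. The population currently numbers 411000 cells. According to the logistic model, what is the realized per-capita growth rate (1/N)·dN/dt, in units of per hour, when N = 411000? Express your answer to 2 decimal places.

(1/N)·dN/dt = r(1 − N/K) = 0.48 × (1 − 411000/492700).
= 0.48 × 0.16582 = 0.079594.

0.08 per hour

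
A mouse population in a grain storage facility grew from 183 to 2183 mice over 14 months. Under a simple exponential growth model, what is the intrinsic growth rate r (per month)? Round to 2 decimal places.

From N(t) = N₀·e^(rt): e^(r·14) = 2183/183 = 11.929.
r·14 = ln(11.929) = 2.479, so r = 2.479/14 = 0.17707.

0.18 per month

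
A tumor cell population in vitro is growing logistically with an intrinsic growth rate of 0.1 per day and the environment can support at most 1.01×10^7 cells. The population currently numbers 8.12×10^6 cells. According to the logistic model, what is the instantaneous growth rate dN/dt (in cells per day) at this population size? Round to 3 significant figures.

159000 cells per day

dN/dt = rN(1 − N/K) = 0.1 × 8.12×10^6 × (1 − 8.12×10^6/1.01×10^7).
1 − 8.12×10^6/1.01×10^7 = 0.19604; dN/dt = 0.1 × 8.12×10^6 × 0.19604 = 1.59184×10^5.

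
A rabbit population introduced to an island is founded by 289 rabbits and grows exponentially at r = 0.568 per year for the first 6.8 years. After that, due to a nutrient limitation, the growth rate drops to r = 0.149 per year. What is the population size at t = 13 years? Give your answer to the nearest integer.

Phase 1: N(6.8) = 289·e^(0.568×6.8) = 289·e^3.862 = 13750.4.
Phase 2 runs for 13 − 6.8 = 6.2 years at r = 0.149.
N(13) = 13750.4·e^(0.149×6.2) = 13750.4·e^0.9238 = 34635.2.

34635 rabbits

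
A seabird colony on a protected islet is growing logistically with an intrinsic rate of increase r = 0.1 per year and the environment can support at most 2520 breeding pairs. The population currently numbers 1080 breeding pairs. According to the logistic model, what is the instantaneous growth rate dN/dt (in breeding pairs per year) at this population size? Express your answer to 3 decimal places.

61.714 breeding pairs per year

dN/dt = rN(1 − N/K) = 0.1 × 1080 × (1 − 1080/2520).
1 − 1080/2520 = 0.57143; dN/dt = 0.1 × 1080 × 0.57143 = 61.714.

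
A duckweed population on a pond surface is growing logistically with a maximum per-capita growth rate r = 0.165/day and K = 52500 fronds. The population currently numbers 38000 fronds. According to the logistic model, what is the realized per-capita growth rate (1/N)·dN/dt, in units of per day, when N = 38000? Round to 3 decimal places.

0.046 per day

(1/N)·dN/dt = r(1 − N/K) = 0.165 × (1 − 38000/52500).
= 0.165 × 0.27619 = 0.045571.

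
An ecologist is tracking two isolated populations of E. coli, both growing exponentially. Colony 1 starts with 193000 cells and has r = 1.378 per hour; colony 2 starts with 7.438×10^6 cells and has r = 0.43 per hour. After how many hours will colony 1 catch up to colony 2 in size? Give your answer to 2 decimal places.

3.85 hours

Set 193000·e^(1.378t) = 7.438×10^6·e^(0.43t).
e^((1.378 − 0.43)t) = 7.438×10^6/193000 → e^(0.948·t) = 38.539.
0.948·t = ln(38.539) = 3.6517, so t = 3.6517/0.948 = 3.852.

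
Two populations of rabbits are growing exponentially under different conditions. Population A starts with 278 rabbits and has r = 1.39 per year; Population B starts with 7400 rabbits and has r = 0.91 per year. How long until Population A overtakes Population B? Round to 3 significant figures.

6.84 years

Set 278·e^(1.39t) = 7400·e^(0.91t).
e^((1.39 − 0.91)t) = 7400/278 → e^(0.48·t) = 26.619.
0.48·t = ln(26.619) = 3.2816, so t = 3.2816/0.48 = 6.8367.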